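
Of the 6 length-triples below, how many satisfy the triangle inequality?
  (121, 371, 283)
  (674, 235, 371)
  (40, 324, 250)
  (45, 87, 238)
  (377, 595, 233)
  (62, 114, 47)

(121,283,371): 121+283 > 371 → valid
(235,371,674): 235+371 ≤ 674 → not valid
(40,250,324): 40+250 ≤ 324 → not valid
(45,87,238): 45+87 ≤ 238 → not valid
(233,377,595): 233+377 > 595 → valid
(47,62,114): 47+62 ≤ 114 → not valid
2 of the 6 triples form a triangle.

2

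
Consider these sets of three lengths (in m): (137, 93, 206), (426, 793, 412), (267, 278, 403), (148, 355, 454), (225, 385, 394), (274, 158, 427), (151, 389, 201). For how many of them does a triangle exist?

6

(93,137,206): 93+137 > 206 → valid
(412,426,793): 412+426 > 793 → valid
(267,278,403): 267+278 > 403 → valid
(148,355,454): 148+355 > 454 → valid
(225,385,394): 225+385 > 394 → valid
(158,274,427): 158+274 > 427 → valid
(151,201,389): 151+201 ≤ 389 → not valid
6 of the 7 triples form a triangle.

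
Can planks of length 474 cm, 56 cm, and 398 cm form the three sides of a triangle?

No

The longest side is 474, but the other two sum to only 454.
454 < 474, so the triangle inequality fails.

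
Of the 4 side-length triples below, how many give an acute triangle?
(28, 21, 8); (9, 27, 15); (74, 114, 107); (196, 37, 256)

(28,21,8): 8²+21² = 505 < 784 = 28² → obtuse
(9,27,15): 9+15 ≤ 27, not a triangle
(74,114,107): 74²+107² = 16925 > 12996 = 114² → acute
(196,37,256): 37+196 ≤ 256, not a triangle
1 of the 4 is acute.

1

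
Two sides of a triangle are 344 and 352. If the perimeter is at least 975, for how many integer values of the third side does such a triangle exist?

Triangle inequality: 8 < x < 696. Perimeter ≥ 975 gives x ≥ 975 − 344 − 352 = 279.
So 279 ≤ x < 696; integers 279 through 695: 417 values.

417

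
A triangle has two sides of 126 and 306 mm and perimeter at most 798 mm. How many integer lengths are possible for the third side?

186

Triangle inequality: 180 < x < 432. Perimeter ≤ 798 gives x ≤ 798 − 126 − 306 = 366.
So 180 < x ≤ 366; integers 181 through 366: 186 values.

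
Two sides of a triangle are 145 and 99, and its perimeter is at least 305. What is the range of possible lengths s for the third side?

61 ≤ s < 244

Triangle inequality alone gives 46 < s < 244.
The perimeter condition gives s ≥ 305 − 145 − 99 = 61.
Intersecting the two: 61 ≤ s < 244.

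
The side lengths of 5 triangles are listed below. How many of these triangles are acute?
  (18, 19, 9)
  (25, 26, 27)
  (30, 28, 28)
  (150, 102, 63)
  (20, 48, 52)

3

(18,19,9): 9²+18² = 405 > 361 = 19² → acute
(25,26,27): 25²+26² = 1301 > 729 = 27² → acute
(30,28,28): 28²+28² = 1568 > 900 = 30² → acute
(150,102,63): 63²+102² = 14373 < 22500 = 150² → obtuse
(20,48,52): 20²+48² = 2704 = 52² → right
3 of the 5 are acute.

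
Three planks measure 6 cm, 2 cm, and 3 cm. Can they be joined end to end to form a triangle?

No

The longest side is 6, but the other two sum to only 5.
5 < 6, so the triangle inequality fails.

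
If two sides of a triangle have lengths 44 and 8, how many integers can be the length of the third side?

The third side lies in the open interval (36, 52).
Integers from 37 to 51 inclusive: 51 − 37 + 1 = 15.

15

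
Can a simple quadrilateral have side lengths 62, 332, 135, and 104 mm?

No

For a quadrilateral, each side must be shorter than the sum of the others.
Here the longest side is 332, but the remaining 3 sides sum to only 301.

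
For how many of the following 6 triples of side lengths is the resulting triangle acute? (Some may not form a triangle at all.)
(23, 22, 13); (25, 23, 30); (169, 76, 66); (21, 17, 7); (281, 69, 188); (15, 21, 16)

(23,22,13): 13²+22² = 653 > 529 = 23² → acute
(25,23,30): 23²+25² = 1154 > 900 = 30² → acute
(169,76,66): 66+76 ≤ 169, not a triangle
(21,17,7): 7²+17² = 338 < 441 = 21² → obtuse
(281,69,188): 69+188 ≤ 281, not a triangle
(15,21,16): 15²+16² = 481 > 441 = 21² → acute
3 of the 6 are acute.

3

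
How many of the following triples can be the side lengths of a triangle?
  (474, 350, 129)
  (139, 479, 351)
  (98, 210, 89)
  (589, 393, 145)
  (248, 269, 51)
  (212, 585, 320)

3

(129,350,474): 129+350 > 474 → valid
(139,351,479): 139+351 > 479 → valid
(89,98,210): 89+98 ≤ 210 → not valid
(145,393,589): 145+393 ≤ 589 → not valid
(51,248,269): 51+248 > 269 → valid
(212,320,585): 212+320 ≤ 585 → not valid
3 of the 6 triples form a triangle.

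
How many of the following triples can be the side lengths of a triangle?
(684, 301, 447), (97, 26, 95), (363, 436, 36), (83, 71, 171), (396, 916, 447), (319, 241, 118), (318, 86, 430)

3

(301,447,684): 301+447 > 684 → valid
(26,95,97): 26+95 > 97 → valid
(36,363,436): 36+363 ≤ 436 → not valid
(71,83,171): 71+83 ≤ 171 → not valid
(396,447,916): 396+447 ≤ 916 → not valid
(118,241,319): 118+241 > 319 → valid
(86,318,430): 86+318 ≤ 430 → not valid
3 of the 7 triples form a triangle.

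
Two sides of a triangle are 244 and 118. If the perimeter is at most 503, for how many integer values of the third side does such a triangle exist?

Triangle inequality: 126 < x < 362. Perimeter ≤ 503 gives x ≤ 503 − 244 − 118 = 141.
So 126 < x ≤ 141; integers 127 through 141: 15 values.

15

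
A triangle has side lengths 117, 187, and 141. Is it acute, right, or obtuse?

obtuse

Compare the square of the longest side to the sum of squares of the other two: 117² + 141² = 33570 < 34969 = 187².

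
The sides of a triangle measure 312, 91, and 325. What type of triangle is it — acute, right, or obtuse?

right

Compare the square of the longest side to the sum of squares of the other two: 91² + 312² = 105625 = 325².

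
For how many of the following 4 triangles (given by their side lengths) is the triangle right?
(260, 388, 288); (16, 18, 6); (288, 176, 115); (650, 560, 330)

2

(260,388,288): 260²+288² = 150544 = 388² → right
(16,18,6): 6²+16² = 292 < 324 = 18² → obtuse
(288,176,115): 115²+176² = 44201 < 82944 = 288² → obtuse
(650,560,330): 330²+560² = 422500 = 650² → right
2 of the 4 are right.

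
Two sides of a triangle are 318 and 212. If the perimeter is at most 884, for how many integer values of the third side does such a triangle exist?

248

Triangle inequality: 106 < x < 530. Perimeter ≤ 884 gives x ≤ 884 − 318 − 212 = 354.
So 106 < x ≤ 354; integers 107 through 354: 248 values.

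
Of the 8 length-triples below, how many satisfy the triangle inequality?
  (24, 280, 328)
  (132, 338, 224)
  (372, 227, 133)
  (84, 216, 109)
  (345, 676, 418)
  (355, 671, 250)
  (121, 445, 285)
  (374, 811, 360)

(24,280,328): 24+280 ≤ 328 → not valid
(132,224,338): 132+224 > 338 → valid
(133,227,372): 133+227 ≤ 372 → not valid
(84,109,216): 84+109 ≤ 216 → not valid
(345,418,676): 345+418 > 676 → valid
(250,355,671): 250+355 ≤ 671 → not valid
(121,285,445): 121+285 ≤ 445 → not valid
(360,374,811): 360+374 ≤ 811 → not valid
2 of the 8 triples form a triangle.

2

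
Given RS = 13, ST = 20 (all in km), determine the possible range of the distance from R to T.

7 ≤ RT ≤ 33 km

By the triangle inequality, |13 − 20| ≤ RT ≤ 13 + 20.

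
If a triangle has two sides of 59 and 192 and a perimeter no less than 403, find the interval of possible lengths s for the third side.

152 ≤ s < 251

Triangle inequality alone gives 133 < s < 251.
The perimeter condition gives s ≥ 403 − 59 − 192 = 152.
Intersecting the two: 152 ≤ s < 251.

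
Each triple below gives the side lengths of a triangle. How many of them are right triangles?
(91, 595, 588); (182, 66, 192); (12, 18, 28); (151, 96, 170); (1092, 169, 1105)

(91,595,588): 91²+588² = 354025 = 595² → right
(182,66,192): 66²+182² = 37480 > 36864 = 192² → acute
(12,18,28): 12²+18² = 468 < 784 = 28² → obtuse
(151,96,170): 96²+151² = 32017 > 28900 = 170² → acute
(1092,169,1105): 169²+1092² = 1221025 = 1105² → right
2 of the 5 are right.

2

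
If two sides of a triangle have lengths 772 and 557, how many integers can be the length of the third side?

The third side lies in the open interval (215, 1329).
Integers from 216 to 1328 inclusive: 1328 − 216 + 1 = 1113.

1113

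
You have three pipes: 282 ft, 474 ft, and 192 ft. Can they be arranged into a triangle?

No

The two shorter sides sum to 474, exactly equal to the longest side 474.
That gives only a degenerate (flat) triangle — the inequality must be strict.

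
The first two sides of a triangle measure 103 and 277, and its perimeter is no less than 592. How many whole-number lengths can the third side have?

Triangle inequality: 174 < x < 380. Perimeter ≥ 592 gives x ≥ 592 − 103 − 277 = 212.
So 212 ≤ x < 380; integers 212 through 379: 168 values.

168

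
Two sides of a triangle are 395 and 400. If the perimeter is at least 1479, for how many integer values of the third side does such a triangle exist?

Triangle inequality: 5 < x < 795. Perimeter ≥ 1479 gives x ≥ 1479 − 395 − 400 = 684.
So 684 ≤ x < 795; integers 684 through 794: 111 values.

111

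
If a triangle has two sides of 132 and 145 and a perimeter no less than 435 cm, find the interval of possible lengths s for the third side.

158 ≤ s < 277

Triangle inequality alone gives 13 < s < 277.
The perimeter condition gives s ≥ 435 − 132 − 145 = 158.
Intersecting the two: 158 ≤ s < 277.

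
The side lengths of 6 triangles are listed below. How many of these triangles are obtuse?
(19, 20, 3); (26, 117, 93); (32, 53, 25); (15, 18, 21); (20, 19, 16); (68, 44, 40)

(19,20,3): 3²+19² = 370 < 400 = 20² → obtuse
(26,117,93): 26²+93² = 9325 < 13689 = 117² → obtuse
(32,53,25): 25²+32² = 1649 < 2809 = 53² → obtuse
(15,18,21): 15²+18² = 549 > 441 = 21² → acute
(20,19,16): 16²+19² = 617 > 400 = 20² → acute
(68,44,40): 40²+44² = 3536 < 4624 = 68² → obtuse
4 of the 6 are obtuse.

4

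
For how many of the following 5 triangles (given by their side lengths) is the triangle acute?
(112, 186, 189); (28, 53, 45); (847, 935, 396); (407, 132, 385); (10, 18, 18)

2

(112,186,189): 112²+186² = 47140 > 35721 = 189² → acute
(28,53,45): 28²+45² = 2809 = 53² → right
(847,935,396): 396²+847² = 874225 = 935² → right
(407,132,385): 132²+385² = 165649 = 407² → right
(10,18,18): 10²+18² = 424 > 324 = 18² → acute
2 of the 5 are acute.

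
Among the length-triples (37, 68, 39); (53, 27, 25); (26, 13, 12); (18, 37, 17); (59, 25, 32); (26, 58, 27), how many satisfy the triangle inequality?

(37,39,68): 37+39 > 68 → valid
(25,27,53): 25+27 ≤ 53 → not valid
(12,13,26): 12+13 ≤ 26 → not valid
(17,18,37): 17+18 ≤ 37 → not valid
(25,32,59): 25+32 ≤ 59 → not valid
(26,27,58): 26+27 ≤ 58 → not valid
1 of the 6 triples forms a triangle.

1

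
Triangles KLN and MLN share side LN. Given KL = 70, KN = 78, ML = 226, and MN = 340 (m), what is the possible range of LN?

114 < LN < 148

From triangle KLN: |70 − 78| < LN < 70 + 78, i.e. 8 < LN < 148.
From triangle MLN: 114 < LN < 566.
Both must hold, so LN lies in the intersection.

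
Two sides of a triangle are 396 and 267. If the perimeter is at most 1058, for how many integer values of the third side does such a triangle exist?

266

Triangle inequality: 129 < x < 663. Perimeter ≤ 1058 gives x ≤ 1058 − 396 − 267 = 395.
So 129 < x ≤ 395; integers 130 through 395: 266 values.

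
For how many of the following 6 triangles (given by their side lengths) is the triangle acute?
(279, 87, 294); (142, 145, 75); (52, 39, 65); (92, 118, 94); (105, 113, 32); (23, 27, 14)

(279,87,294): 87²+279² = 85410 < 86436 = 294² → obtuse
(142,145,75): 75²+142² = 25789 > 21025 = 145² → acute
(52,39,65): 39²+52² = 4225 = 65² → right
(92,118,94): 92²+94² = 17300 > 13924 = 118² → acute
(105,113,32): 32²+105² = 12049 < 12769 = 113² → obtuse
(23,27,14): 14²+23² = 725 < 729 = 27² → obtuse
2 of the 6 are acute.

2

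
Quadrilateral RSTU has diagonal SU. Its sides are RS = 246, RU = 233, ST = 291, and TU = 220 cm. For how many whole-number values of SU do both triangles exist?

407

From triangle RSU: 13 < SU < 479.
From triangle TSU: 71 < SU < 511.
Intersection: 71 < SU < 479, so integers 72 through 478: 407 values.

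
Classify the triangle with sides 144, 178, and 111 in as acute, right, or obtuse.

acute

Compare the square of the longest side to the sum of squares of the other two: 111² + 144² = 33057 > 31684 = 178².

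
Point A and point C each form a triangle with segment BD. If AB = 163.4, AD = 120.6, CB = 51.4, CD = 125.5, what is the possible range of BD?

From triangle ABD: |163.4 − 120.6| < BD < 163.4 + 120.6, i.e. 42.8 < BD < 284.0.
From triangle CBD: 74.1 < BD < 176.9.
Both must hold, so BD lies in the intersection.

74.1 < BD < 176.9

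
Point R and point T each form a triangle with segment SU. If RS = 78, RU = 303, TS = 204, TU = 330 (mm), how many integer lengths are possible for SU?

From triangle RSU: 225 < SU < 381.
From triangle TSU: 126 < SU < 534.
Intersection: 225 < SU < 381, so integers 226 through 380: 155 values.

155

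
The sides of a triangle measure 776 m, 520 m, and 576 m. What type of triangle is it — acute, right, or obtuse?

Compare the square of the longest side to the sum of squares of the other two: 520² + 576² = 602176 = 776².

right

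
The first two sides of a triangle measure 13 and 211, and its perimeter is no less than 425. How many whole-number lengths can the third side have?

Triangle inequality: 198 < x < 224. Perimeter ≥ 425 gives x ≥ 425 − 13 − 211 = 201.
So 201 ≤ x < 224; integers 201 through 223: 23 values.

23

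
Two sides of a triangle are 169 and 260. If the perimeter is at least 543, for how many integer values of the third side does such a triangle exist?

315

Triangle inequality: 91 < x < 429. Perimeter ≥ 543 gives x ≥ 543 − 169 − 260 = 114.
So 114 ≤ x < 429; integers 114 through 428: 315 values.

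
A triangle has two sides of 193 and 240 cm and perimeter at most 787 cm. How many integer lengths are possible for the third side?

Triangle inequality: 47 < x < 433. Perimeter ≤ 787 gives x ≤ 787 − 193 − 240 = 354.
So 47 < x ≤ 354; integers 48 through 354: 307 values.

307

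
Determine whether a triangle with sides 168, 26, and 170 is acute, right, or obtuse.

right

Compare the square of the longest side to the sum of squares of the other two: 26² + 168² = 28900 = 170².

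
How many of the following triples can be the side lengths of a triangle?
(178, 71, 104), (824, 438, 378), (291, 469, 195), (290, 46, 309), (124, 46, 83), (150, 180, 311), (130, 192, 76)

5

(71,104,178): 71+104 ≤ 178 → not valid
(378,438,824): 378+438 ≤ 824 → not valid
(195,291,469): 195+291 > 469 → valid
(46,290,309): 46+290 > 309 → valid
(46,83,124): 46+83 > 124 → valid
(150,180,311): 150+180 > 311 → valid
(76,130,192): 76+130 > 192 → valid
5 of the 7 triples form a triangle.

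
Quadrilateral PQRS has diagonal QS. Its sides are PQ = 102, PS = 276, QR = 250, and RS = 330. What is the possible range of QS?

From triangle PQS: |102 − 276| < QS < 102 + 276, i.e. 174 < QS < 378.
From triangle RQS: 80 < QS < 580.
Both must hold, so QS lies in the intersection.

174 < QS < 378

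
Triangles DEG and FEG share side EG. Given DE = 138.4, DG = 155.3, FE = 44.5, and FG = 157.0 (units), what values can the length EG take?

112.5 < EG < 201.5

From triangle DEG: |138.4 − 155.3| < EG < 138.4 + 155.3, i.e. 16.9 < EG < 293.7.
From triangle FEG: 112.5 < EG < 201.5.
Both must hold, so EG lies in the intersection.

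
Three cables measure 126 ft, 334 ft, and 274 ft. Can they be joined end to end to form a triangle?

Yes

The longest side is 334, and the other two sum to 400.
Since 400 > 334, the triangle inequality holds.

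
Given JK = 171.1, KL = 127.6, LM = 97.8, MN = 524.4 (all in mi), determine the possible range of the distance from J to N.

127.9 ≤ JN ≤ 920.9 mi

The maximum is all hops collinear in one direction: 171.1 + 127.6 + 97.8 + 524.4 = 920.9.
The longest hop is 524.4; the others sum to 396.5. Folding the others back against it leaves at least 524.4 − 396.5 = 127.9.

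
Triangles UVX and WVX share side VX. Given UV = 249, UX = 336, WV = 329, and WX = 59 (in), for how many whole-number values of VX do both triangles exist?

From triangle UVX: 87 < VX < 585.
From triangle WVX: 270 < VX < 388.
Intersection: 270 < VX < 388, so integers 271 through 387: 117 values.

117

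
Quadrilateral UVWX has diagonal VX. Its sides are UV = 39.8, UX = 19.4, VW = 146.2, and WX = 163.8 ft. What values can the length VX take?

20.4 < VX < 59.2

From triangle UVX: |39.8 − 19.4| < VX < 39.8 + 19.4, i.e. 20.4 < VX < 59.2.
From triangle WVX: 17.6 < VX < 310.0.
Both must hold, so VX lies in the intersection.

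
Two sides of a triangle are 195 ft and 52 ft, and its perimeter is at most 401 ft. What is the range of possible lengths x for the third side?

Triangle inequality alone gives 143 < x < 247.
The perimeter condition gives x ≤ 401 − 195 − 52 = 154.
Intersecting the two: 143 < x ≤ 154.

143 < x ≤ 154 ft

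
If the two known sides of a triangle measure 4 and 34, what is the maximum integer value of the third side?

37

The third side must be strictly less than 4 + 34 = 38.
The largest integer below 38 is 37.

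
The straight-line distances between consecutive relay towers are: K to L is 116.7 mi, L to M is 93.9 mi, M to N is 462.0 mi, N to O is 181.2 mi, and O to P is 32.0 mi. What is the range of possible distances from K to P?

38.2 ≤ KP ≤ 885.8 mi

The maximum is all hops collinear in one direction: 116.7 + 93.9 + 462.0 + 181.2 + 32.0 = 885.8.
The longest hop is 462.0; the others sum to 423.8. Folding the others back against it leaves at least 462.0 − 423.8 = 38.2.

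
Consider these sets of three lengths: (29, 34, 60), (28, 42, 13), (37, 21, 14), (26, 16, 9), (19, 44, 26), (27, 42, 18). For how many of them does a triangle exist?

(29,34,60): 29+34 > 60 → valid
(13,28,42): 13+28 ≤ 42 → not valid
(14,21,37): 14+21 ≤ 37 → not valid
(9,16,26): 9+16 ≤ 26 → not valid
(19,26,44): 19+26 > 44 → valid
(18,27,42): 18+27 > 42 → valid
3 of the 6 triples form a triangle.

3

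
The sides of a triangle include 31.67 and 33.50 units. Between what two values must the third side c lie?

By the triangle inequality, c must be less than 31.67 + 33.50 = 65.17 and greater than |31.67 − 33.50| = 1.83.

1.83 < c < 65.17 (units)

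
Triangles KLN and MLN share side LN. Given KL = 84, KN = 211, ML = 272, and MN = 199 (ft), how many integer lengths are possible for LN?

167

From triangle KLN: 127 < LN < 295.
From triangle MLN: 73 < LN < 471.
Intersection: 127 < LN < 295, so integers 128 through 294: 167 values.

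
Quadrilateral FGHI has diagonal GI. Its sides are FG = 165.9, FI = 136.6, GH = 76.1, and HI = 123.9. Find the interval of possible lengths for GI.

From triangle FGI: |165.9 − 136.6| < GI < 165.9 + 136.6, i.e. 29.3 < GI < 302.5.
From triangle HGI: 47.8 < GI < 200.0.
Both must hold, so GI lies in the intersection.

47.8 < GI < 200.0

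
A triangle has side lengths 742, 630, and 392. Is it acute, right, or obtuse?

Compare the square of the longest side to the sum of squares of the other two: 392² + 630² = 550564 = 742².

right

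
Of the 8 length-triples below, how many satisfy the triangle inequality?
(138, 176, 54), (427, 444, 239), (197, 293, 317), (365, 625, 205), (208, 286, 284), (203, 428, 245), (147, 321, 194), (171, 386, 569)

(54,138,176): 54+138 > 176 → valid
(239,427,444): 239+427 > 444 → valid
(197,293,317): 197+293 > 317 → valid
(205,365,625): 205+365 ≤ 625 → not valid
(208,284,286): 208+284 > 286 → valid
(203,245,428): 203+245 > 428 → valid
(147,194,321): 147+194 > 321 → valid
(171,386,569): 171+386 ≤ 569 → not valid
6 of the 8 triples form a triangle.

6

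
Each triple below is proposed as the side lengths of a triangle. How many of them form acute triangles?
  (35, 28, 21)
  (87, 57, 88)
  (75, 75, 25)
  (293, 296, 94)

(35,28,21): 21²+28² = 1225 = 35² → right
(87,57,88): 57²+87² = 10818 > 7744 = 88² → acute
(75,75,25): 25²+75² = 6250 > 5625 = 75² → acute
(293,296,94): 94²+293² = 94685 > 87616 = 296² → acute
3 of the 4 are acute.

3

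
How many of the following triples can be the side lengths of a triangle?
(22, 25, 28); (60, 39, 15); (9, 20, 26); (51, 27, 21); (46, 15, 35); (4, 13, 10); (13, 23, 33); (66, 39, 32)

6

(22,25,28): 22+25 > 28 → valid
(15,39,60): 15+39 ≤ 60 → not valid
(9,20,26): 9+20 > 26 → valid
(21,27,51): 21+27 ≤ 51 → not valid
(15,35,46): 15+35 > 46 → valid
(4,10,13): 4+10 > 13 → valid
(13,23,33): 13+23 > 33 → valid
(32,39,66): 32+39 > 66 → valid
6 of the 8 triples form a triangle.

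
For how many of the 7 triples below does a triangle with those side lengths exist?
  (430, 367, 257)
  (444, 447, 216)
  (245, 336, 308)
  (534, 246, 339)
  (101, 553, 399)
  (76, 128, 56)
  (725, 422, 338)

6

(257,367,430): 257+367 > 430 → valid
(216,444,447): 216+444 > 447 → valid
(245,308,336): 245+308 > 336 → valid
(246,339,534): 246+339 > 534 → valid
(101,399,553): 101+399 ≤ 553 → not valid
(56,76,128): 56+76 > 128 → valid
(338,422,725): 338+422 > 725 → valid
6 of the 7 triples form a triangle.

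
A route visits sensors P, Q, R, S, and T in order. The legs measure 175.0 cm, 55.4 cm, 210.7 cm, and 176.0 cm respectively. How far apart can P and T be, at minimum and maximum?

The maximum is all hops collinear in one direction: 175.0 + 55.4 + 210.7 + 176.0 = 617.1.
The longest hop is 210.7; the others sum to 406.4. Since 210.7 ≤ 406.4, the path can fold back on itself completely, so the minimum distance is 0.

0 ≤ PT ≤ 617.1 cm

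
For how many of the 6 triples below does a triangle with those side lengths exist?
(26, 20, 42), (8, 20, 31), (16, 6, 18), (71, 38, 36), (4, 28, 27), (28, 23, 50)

(20,26,42): 20+26 > 42 → valid
(8,20,31): 8+20 ≤ 31 → not valid
(6,16,18): 6+16 > 18 → valid
(36,38,71): 36+38 > 71 → valid
(4,27,28): 4+27 > 28 → valid
(23,28,50): 23+28 > 50 → valid
5 of the 6 triples form a triangle.

5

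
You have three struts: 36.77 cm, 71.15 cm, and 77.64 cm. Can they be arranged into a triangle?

Yes

The longest side is 77.64, and the other two sum to 107.92.
Since 107.92 > 77.64, the triangle inequality holds.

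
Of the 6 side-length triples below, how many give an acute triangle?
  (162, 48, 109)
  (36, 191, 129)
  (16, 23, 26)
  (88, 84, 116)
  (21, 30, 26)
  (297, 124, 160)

3

(162,48,109): 48+109 ≤ 162, not a triangle
(36,191,129): 36+129 ≤ 191, not a triangle
(16,23,26): 16²+23² = 785 > 676 = 26² → acute
(88,84,116): 84²+88² = 14800 > 13456 = 116² → acute
(21,30,26): 21²+26² = 1117 > 900 = 30² → acute
(297,124,160): 124+160 ≤ 297, not a triangle
3 of the 6 are acute.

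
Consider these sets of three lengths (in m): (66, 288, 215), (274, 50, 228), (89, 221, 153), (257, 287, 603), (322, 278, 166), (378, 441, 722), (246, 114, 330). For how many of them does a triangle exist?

(66,215,288): 66+215 ≤ 288 → not valid
(50,228,274): 50+228 > 274 → valid
(89,153,221): 89+153 > 221 → valid
(257,287,603): 257+287 ≤ 603 → not valid
(166,278,322): 166+278 > 322 → valid
(378,441,722): 378+441 > 722 → valid
(114,246,330): 114+246 > 330 → valid
5 of the 7 triples form a triangle.

5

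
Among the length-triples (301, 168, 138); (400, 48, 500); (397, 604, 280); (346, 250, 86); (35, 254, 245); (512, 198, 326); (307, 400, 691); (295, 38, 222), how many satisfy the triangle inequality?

(138,168,301): 138+168 > 301 → valid
(48,400,500): 48+400 ≤ 500 → not valid
(280,397,604): 280+397 > 604 → valid
(86,250,346): 86+250 ≤ 346 → not valid
(35,245,254): 35+245 > 254 → valid
(198,326,512): 198+326 > 512 → valid
(307,400,691): 307+400 > 691 → valid
(38,222,295): 38+222 ≤ 295 → not valid
5 of the 8 triples form a triangle.

5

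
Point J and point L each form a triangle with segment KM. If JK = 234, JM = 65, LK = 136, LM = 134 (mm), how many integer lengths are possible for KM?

100

From triangle JKM: 169 < KM < 299.
From triangle LKM: 2 < KM < 270.
Intersection: 169 < KM < 270, so integers 170 through 269: 100 values.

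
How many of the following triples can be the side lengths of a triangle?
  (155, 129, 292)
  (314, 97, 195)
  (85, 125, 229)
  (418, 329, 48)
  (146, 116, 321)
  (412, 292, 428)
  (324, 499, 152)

1

(129,155,292): 129+155 ≤ 292 → not valid
(97,195,314): 97+195 ≤ 314 → not valid
(85,125,229): 85+125 ≤ 229 → not valid
(48,329,418): 48+329 ≤ 418 → not valid
(116,146,321): 116+146 ≤ 321 → not valid
(292,412,428): 292+412 > 428 → valid
(152,324,499): 152+324 ≤ 499 → not valid
1 of the 7 triples forms a triangle.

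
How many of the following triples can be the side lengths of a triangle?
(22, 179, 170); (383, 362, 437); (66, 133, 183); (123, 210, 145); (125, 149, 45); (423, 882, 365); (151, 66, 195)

6

(22,170,179): 22+170 > 179 → valid
(362,383,437): 362+383 > 437 → valid
(66,133,183): 66+133 > 183 → valid
(123,145,210): 123+145 > 210 → valid
(45,125,149): 45+125 > 149 → valid
(365,423,882): 365+423 ≤ 882 → not valid
(66,151,195): 66+151 > 195 → valid
6 of the 7 triples form a triangle.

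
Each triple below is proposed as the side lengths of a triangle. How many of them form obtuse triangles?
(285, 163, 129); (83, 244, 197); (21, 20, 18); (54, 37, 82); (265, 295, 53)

4

(285,163,129): 129²+163² = 43210 < 81225 = 285² → obtuse
(83,244,197): 83²+197² = 45698 < 59536 = 244² → obtuse
(21,20,18): 18²+20² = 724 > 441 = 21² → acute
(54,37,82): 37²+54² = 4285 < 6724 = 82² → obtuse
(265,295,53): 53²+265² = 73034 < 87025 = 295² → obtuse
4 of the 5 are obtuse.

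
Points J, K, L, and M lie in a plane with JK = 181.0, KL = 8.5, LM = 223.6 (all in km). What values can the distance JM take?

34.1 ≤ JM ≤ 413.1 km

The maximum is all hops collinear in one direction: 181.0 + 8.5 + 223.6 = 413.1.
The longest hop is 223.6; the others sum to 189.5. Folding the others back against it leaves at least 223.6 − 189.5 = 34.1.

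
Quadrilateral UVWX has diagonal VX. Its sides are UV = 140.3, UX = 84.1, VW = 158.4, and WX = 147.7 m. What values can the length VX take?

From triangle UVX: |140.3 − 84.1| < VX < 140.3 + 84.1, i.e. 56.2 < VX < 224.4.
From triangle WVX: 10.7 < VX < 306.1.
Both must hold, so VX lies in the intersection.

56.2 < VX < 224.4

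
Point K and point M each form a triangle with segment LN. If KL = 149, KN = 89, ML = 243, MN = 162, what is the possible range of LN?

81 < LN < 238

From triangle KLN: |149 − 89| < LN < 149 + 89, i.e. 60 < LN < 238.
From triangle MLN: 81 < LN < 405.
Both must hold, so LN lies in the intersection.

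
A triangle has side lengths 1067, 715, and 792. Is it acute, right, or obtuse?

right

Compare the square of the longest side to the sum of squares of the other two: 715² + 792² = 1138489 = 1067².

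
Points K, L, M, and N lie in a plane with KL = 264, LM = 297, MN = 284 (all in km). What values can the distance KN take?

The maximum is all hops collinear in one direction: 264 + 297 + 284 = 845.
The longest hop is 297; the others sum to 548. Since 297 ≤ 548, the path can fold back on itself completely, so the minimum distance is 0.

0 ≤ KN ≤ 845 km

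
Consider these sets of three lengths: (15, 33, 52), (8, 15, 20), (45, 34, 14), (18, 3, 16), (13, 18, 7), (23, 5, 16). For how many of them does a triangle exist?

4

(15,33,52): 15+33 ≤ 52 → not valid
(8,15,20): 8+15 > 20 → valid
(14,34,45): 14+34 > 45 → valid
(3,16,18): 3+16 > 18 → valid
(7,13,18): 7+13 > 18 → valid
(5,16,23): 5+16 ≤ 23 → not valid
4 of the 6 triples form a triangle.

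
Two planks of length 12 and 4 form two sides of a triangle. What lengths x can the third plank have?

By the triangle inequality, x must be less than 12 + 4 = 16 and greater than |12 − 4| = 8.

8 < x < 16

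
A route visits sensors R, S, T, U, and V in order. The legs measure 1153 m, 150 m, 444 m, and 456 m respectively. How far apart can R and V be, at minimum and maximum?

103 ≤ RV ≤ 2203 m

The maximum is all hops collinear in one direction: 1153 + 150 + 444 + 456 = 2203.
The longest hop is 1153; the others sum to 1050. Folding the others back against it leaves at least 1153 − 1050 = 103.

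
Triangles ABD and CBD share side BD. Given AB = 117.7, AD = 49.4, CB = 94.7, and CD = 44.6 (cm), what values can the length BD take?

From triangle ABD: |117.7 − 49.4| < BD < 117.7 + 49.4, i.e. 68.3 < BD < 167.1.
From triangle CBD: 50.1 < BD < 139.3.
Both must hold, so BD lies in the intersection.

68.3 < BD < 139.3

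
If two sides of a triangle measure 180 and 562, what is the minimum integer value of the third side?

The third side must be strictly greater than |180 − 562| = 382.
The smallest integer above 382 is 383.

383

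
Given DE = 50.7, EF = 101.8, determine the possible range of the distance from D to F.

By the triangle inequality, |50.7 − 101.8| ≤ DF ≤ 50.7 + 101.8.

51.1 ≤ DF ≤ 152.5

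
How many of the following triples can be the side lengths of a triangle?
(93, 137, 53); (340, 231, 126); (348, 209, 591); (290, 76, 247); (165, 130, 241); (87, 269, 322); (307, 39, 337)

(53,93,137): 53+93 > 137 → valid
(126,231,340): 126+231 > 340 → valid
(209,348,591): 209+348 ≤ 591 → not valid
(76,247,290): 76+247 > 290 → valid
(130,165,241): 130+165 > 241 → valid
(87,269,322): 87+269 > 322 → valid
(39,307,337): 39+307 > 337 → valid
6 of the 7 triples form a triangle.

6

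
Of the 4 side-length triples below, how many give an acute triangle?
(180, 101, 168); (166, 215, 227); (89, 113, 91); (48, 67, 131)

3

(180,101,168): 101²+168² = 38425 > 32400 = 180² → acute
(166,215,227): 166²+215² = 73781 > 51529 = 227² → acute
(89,113,91): 89²+91² = 16202 > 12769 = 113² → acute
(48,67,131): 48+67 ≤ 131, not a triangle
3 of the 4 are acute.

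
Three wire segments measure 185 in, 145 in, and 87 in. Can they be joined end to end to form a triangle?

The longest side is 185, and the other two sum to 232.
Since 232 > 185, the triangle inequality holds.

Yes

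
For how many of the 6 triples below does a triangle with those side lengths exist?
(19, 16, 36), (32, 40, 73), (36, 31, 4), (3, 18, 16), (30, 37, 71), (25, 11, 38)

(16,19,36): 16+19 ≤ 36 → not valid
(32,40,73): 32+40 ≤ 73 → not valid
(4,31,36): 4+31 ≤ 36 → not valid
(3,16,18): 3+16 > 18 → valid
(30,37,71): 30+37 ≤ 71 → not valid
(11,25,38): 11+25 ≤ 38 → not valid
1 of the 6 triples forms a triangle.

1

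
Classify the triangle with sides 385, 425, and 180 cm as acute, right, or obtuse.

right

Compare the square of the longest side to the sum of squares of the other two: 180² + 385² = 180625 = 425².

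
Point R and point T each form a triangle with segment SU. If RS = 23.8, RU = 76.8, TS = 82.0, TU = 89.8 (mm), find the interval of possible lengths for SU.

From triangle RSU: |23.8 − 76.8| < SU < 23.8 + 76.8, i.e. 53.0 < SU < 100.6.
From triangle TSU: 7.8 < SU < 171.8.
Both must hold, so SU lies in the intersection.

53.0 < SU < 100.6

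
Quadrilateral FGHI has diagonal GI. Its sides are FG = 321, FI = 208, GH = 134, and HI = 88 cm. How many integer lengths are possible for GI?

From triangle FGI: 113 < GI < 529.
From triangle HGI: 46 < GI < 222.
Intersection: 113 < GI < 222, so integers 114 through 221: 108 values.

108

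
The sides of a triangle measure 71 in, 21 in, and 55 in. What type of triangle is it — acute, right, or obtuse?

obtuse

Compare the square of the longest side to the sum of squares of the other two: 21² + 55² = 3466 < 5041 = 71².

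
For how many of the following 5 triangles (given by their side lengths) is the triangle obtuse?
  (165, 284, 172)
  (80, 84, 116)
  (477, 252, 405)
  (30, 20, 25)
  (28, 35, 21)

1

(165,284,172): 165²+172² = 56809 < 80656 = 284² → obtuse
(80,84,116): 80²+84² = 13456 = 116² → right
(477,252,405): 252²+405² = 227529 = 477² → right
(30,20,25): 20²+25² = 1025 > 900 = 30² → acute
(28,35,21): 21²+28² = 1225 = 35² → right
1 of the 5 is obtuse.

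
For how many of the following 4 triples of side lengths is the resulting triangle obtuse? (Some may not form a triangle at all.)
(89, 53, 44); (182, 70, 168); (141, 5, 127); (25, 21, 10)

2

(89,53,44): 44²+53² = 4745 < 7921 = 89² → obtuse
(182,70,168): 70²+168² = 33124 = 182² → right
(141,5,127): 5+127 ≤ 141, not a triangle
(25,21,10): 10²+21² = 541 < 625 = 25² → obtuse
2 of the 4 are obtuse.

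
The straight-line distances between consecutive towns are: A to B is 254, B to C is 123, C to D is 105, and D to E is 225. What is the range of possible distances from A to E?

The maximum is all hops collinear in one direction: 254 + 123 + 105 + 225 = 707.
The longest hop is 254; the others sum to 453. Since 254 ≤ 453, the path can fold back on itself completely, so the minimum distance is 0.

0 ≤ AE ≤ 707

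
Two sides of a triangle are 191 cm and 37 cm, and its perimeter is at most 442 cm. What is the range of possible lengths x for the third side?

Triangle inequality alone gives 154 < x < 228.
The perimeter condition gives x ≤ 442 − 191 − 37 = 214.
Intersecting the two: 154 < x ≤ 214.

154 < x ≤ 214 cm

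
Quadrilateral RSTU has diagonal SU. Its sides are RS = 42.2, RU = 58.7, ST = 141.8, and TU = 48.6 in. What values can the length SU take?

From triangle RSU: |42.2 − 58.7| < SU < 42.2 + 58.7, i.e. 16.5 < SU < 100.9.
From triangle TSU: 93.2 < SU < 190.4.
Both must hold, so SU lies in the intersection.

93.2 < SU < 100.9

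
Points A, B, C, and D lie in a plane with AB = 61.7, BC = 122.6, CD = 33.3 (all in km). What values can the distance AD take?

The maximum is all hops collinear in one direction: 61.7 + 122.6 + 33.3 = 217.6.
The longest hop is 122.6; the others sum to 95.0. Folding the others back against it leaves at least 122.6 − 95.0 = 27.6.

27.6 ≤ AD ≤ 217.6 km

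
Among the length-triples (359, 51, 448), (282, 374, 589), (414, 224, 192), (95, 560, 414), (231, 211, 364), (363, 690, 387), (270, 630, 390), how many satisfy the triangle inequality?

(51,359,448): 51+359 ≤ 448 → not valid
(282,374,589): 282+374 > 589 → valid
(192,224,414): 192+224 > 414 → valid
(95,414,560): 95+414 ≤ 560 → not valid
(211,231,364): 211+231 > 364 → valid
(363,387,690): 363+387 > 690 → valid
(270,390,630): 270+390 > 630 → valid
5 of the 7 triples form a triangle.

5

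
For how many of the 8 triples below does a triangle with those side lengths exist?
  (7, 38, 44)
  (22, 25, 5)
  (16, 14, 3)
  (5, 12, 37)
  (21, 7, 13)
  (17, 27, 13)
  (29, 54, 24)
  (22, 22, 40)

(7,38,44): 7+38 > 44 → valid
(5,22,25): 5+22 > 25 → valid
(3,14,16): 3+14 > 16 → valid
(5,12,37): 5+12 ≤ 37 → not valid
(7,13,21): 7+13 ≤ 21 → not valid
(13,17,27): 13+17 > 27 → valid
(24,29,54): 24+29 ≤ 54 → not valid
(22,22,40): 22+22 > 40 → valid
5 of the 8 triples form a triangle.

5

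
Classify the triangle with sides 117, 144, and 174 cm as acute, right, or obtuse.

acute

Compare the square of the longest side to the sum of squares of the other two: 117² + 144² = 34425 > 30276 = 174².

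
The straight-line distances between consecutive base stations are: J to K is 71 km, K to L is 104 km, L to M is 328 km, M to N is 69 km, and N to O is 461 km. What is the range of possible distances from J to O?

The maximum is all hops collinear in one direction: 71 + 104 + 328 + 69 + 461 = 1033.
The longest hop is 461; the others sum to 572. Since 461 ≤ 572, the path can fold back on itself completely, so the minimum distance is 0.

0 ≤ JO ≤ 1033 km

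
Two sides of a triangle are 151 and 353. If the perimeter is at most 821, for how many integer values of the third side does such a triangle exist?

Triangle inequality: 202 < x < 504. Perimeter ≤ 821 gives x ≤ 821 − 151 − 353 = 317.
So 202 < x ≤ 317; integers 203 through 317: 115 values.

115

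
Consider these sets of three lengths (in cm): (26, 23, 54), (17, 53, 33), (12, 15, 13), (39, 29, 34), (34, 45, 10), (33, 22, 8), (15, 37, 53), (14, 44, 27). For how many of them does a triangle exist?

2

(23,26,54): 23+26 ≤ 54 → not valid
(17,33,53): 17+33 ≤ 53 → not valid
(12,13,15): 12+13 > 15 → valid
(29,34,39): 29+34 > 39 → valid
(10,34,45): 10+34 ≤ 45 → not valid
(8,22,33): 8+22 ≤ 33 → not valid
(15,37,53): 15+37 ≤ 53 → not valid
(14,27,44): 14+27 ≤ 44 → not valid
2 of the 8 triples form a triangle.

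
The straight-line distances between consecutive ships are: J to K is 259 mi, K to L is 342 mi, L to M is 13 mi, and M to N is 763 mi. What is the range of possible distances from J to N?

149 ≤ JN ≤ 1377 mi

The maximum is all hops collinear in one direction: 259 + 342 + 13 + 763 = 1377.
The longest hop is 763; the others sum to 614. Folding the others back against it leaves at least 763 − 614 = 149.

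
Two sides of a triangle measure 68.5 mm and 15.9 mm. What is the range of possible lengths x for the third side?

By the triangle inequality, x must be less than 68.5 + 15.9 = 84.4 and greater than |68.5 − 15.9| = 52.6.

52.6 < x < 84.4 (mm)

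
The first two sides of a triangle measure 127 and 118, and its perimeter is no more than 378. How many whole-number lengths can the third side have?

124

Triangle inequality: 9 < x < 245. Perimeter ≤ 378 gives x ≤ 378 − 127 − 118 = 133.
So 9 < x ≤ 133; integers 10 through 133: 124 values.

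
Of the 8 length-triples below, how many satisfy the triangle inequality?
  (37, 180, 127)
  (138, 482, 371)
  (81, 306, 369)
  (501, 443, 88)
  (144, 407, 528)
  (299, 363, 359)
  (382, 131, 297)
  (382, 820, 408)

6

(37,127,180): 37+127 ≤ 180 → not valid
(138,371,482): 138+371 > 482 → valid
(81,306,369): 81+306 > 369 → valid
(88,443,501): 88+443 > 501 → valid
(144,407,528): 144+407 > 528 → valid
(299,359,363): 299+359 > 363 → valid
(131,297,382): 131+297 > 382 → valid
(382,408,820): 382+408 ≤ 820 → not valid
6 of the 8 triples form a triangle.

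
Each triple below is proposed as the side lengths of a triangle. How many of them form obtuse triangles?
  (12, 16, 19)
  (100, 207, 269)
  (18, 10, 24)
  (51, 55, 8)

(12,16,19): 12²+16² = 400 > 361 = 19² → acute
(100,207,269): 100²+207² = 52849 < 72361 = 269² → obtuse
(18,10,24): 10²+18² = 424 < 576 = 24² → obtuse
(51,55,8): 8²+51² = 2665 < 3025 = 55² → obtuse
3 of the 4 are obtuse.

3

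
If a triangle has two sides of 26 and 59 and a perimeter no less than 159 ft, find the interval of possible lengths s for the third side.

74 ≤ s < 85

Triangle inequality alone gives 33 < s < 85.
The perimeter condition gives s ≥ 159 − 26 − 59 = 74.
Intersecting the two: 74 ≤ s < 85.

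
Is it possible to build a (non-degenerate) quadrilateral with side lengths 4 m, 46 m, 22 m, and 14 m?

For a quadrilateral, each side must be shorter than the sum of the others.
Here the longest side is 46, but the remaining 3 sides sum to only 40.

No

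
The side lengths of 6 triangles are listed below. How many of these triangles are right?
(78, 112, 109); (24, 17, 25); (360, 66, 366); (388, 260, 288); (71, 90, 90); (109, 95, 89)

(78,112,109): 78²+109² = 17965 > 12544 = 112² → acute
(24,17,25): 17²+24² = 865 > 625 = 25² → acute
(360,66,366): 66²+360² = 133956 = 366² → right
(388,260,288): 260²+288² = 150544 = 388² → right
(71,90,90): 71²+90² = 13141 > 8100 = 90² → acute
(109,95,89): 89²+95² = 16946 > 11881 = 109² → acute
2 of the 6 are right.

2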